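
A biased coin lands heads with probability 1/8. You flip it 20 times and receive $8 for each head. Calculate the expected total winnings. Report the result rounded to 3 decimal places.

E[#heads] = 20·1/8 = 5/2 (linearity over flips).
E[winnings] = 8·5/2 = 20.
≈ 20.000

$20.000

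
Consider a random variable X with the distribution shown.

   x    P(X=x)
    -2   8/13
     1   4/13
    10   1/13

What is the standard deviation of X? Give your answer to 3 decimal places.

E[X] = -2/13, E[X²] = 136/13
Var(X) = E[X²] − (E[X])² = 136/13 − 4/169 = 1764/169
SD(X) = √(1764/169) ≈ 3.231

3.231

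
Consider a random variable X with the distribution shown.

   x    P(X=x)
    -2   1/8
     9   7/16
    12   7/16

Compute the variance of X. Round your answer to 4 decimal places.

E[X] = (1/8)·(-2) + (7/16)·9 + (7/16)·12 = 143/16
E[X²] = (1/8)·4 + (7/16)·81 + (7/16)·144 = 1583/16
Var(X) = 1583/16 − (143/16)² = 4879/256 ≈ 19.0586

19.0586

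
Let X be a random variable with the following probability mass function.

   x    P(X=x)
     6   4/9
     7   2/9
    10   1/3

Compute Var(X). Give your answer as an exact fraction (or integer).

E[X] = (4/9)·6 + (2/9)·7 + (1/3)·10 = 68/9
E[X²] = (4/9)·36 + (2/9)·49 + (1/3)·100 = 542/9
Var(X) = 542/9 − (68/9)² = 254/81

254/81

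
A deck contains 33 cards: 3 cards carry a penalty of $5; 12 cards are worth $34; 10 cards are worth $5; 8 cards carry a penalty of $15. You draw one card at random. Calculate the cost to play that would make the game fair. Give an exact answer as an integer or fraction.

323/33 dollars

E[payout] = (3/33)·(-5) + (12/33)·34 + (10/33)·5 + (8/33)·(-15) = 323/33
Fair fee = E[payout] = 323/33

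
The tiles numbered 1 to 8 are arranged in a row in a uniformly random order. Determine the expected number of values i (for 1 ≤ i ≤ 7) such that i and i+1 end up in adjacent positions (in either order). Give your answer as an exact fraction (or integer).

For each i ∈ {1,…,7}, let Xᵢ = 1 if i and i+1 are adjacent. P(Xᵢ=1) = 2·(8−1)!/8! = 2/8.
By linearity, E[ΣXᵢ] = (7)·(2/8) = 7/4.

7/4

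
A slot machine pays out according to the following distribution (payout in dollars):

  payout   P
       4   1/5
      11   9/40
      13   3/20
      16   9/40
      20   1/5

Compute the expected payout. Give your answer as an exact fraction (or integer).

513/40 dollars

E[X] = (1/5)·4 + (9/40)·11 + (3/20)·13 + (9/40)·16 + (1/5)·20
     = 513/40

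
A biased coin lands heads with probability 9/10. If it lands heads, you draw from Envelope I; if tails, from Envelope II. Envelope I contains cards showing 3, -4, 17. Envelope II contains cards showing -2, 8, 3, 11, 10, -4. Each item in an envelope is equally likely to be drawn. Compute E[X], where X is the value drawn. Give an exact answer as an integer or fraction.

E[X | Envelope I] = (3 − 4 + 17)/3 = 16/3
E[X | Envelope II] = (-2 + 8 + 3 + 11 + 10 − 4)/6 = 13/3
E[X] = (9/10)·16/3 + (1/10)·13/3 = 157/30

157/30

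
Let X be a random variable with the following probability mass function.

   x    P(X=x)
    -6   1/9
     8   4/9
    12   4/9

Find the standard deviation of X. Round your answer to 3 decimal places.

E[X] = 74/9, E[X²] = 868/9
Var(X) = E[X²] − (E[X])² = 868/9 − 5476/81 = 2336/81
SD(X) = √(2336/81) ≈ 5.370

5.370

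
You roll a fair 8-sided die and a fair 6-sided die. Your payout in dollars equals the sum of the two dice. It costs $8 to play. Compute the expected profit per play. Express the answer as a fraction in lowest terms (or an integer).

$0

Distribution of the sum of the two dice: 2 w.p. 1/48, 3 w.p. 1/24, 4 w.p. 1/16, 5 w.p. 1/12, 6 w.p. 5/48, 7 w.p. 1/8, …
E[payout] = (1/48)·2 + (1/24)·3 + (1/16)·4 + (1/12)·5 + (5/48)·6 + (1/8)·7 + (1/8)·8 + (1/8)·9 + (5/48)·10 + (1/12)·11 + (1/16)·12 + (1/24)·13 + (1/48)·14 = 8
Expected profit = 8 − 8 = 0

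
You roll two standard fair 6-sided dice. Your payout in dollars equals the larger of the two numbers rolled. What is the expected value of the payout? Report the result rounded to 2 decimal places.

$4.47

Distribution of the larger of the two numbers rolled: 1 w.p. 1/36, 2 w.p. 1/12, 3 w.p. 5/36, 4 w.p. 7/36, 5 w.p. 1/4, 6 w.p. 11/36
E[payout] = (1/36)·1 + (1/12)·2 + (5/36)·3 + (7/36)·4 + (1/4)·5 + (11/36)·6 = 161/36
≈ $4.47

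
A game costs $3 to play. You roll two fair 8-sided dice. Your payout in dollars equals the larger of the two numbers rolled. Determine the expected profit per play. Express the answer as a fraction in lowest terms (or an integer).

45/16 dollars

Distribution of the larger of the two numbers rolled: 1 w.p. 1/64, 2 w.p. 3/64, 3 w.p. 5/64, 4 w.p. 7/64, 5 w.p. 9/64, 6 w.p. 11/64, …
E[payout] = (1/64)·1 + (3/64)·2 + (5/64)·3 + (7/64)·4 + (9/64)·5 + (11/64)·6 + (13/64)·7 + (15/64)·8 = 93/16
Expected profit = 93/16 − 3 = 45/16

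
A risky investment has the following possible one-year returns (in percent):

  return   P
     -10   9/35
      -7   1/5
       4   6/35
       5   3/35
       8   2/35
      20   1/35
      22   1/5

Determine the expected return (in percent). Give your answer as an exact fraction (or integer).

E[X] = (9/35)·(-10) + (1/5)·(-7) + (6/35)·4 + (3/35)·5 + (2/35)·8 + (1/35)·20 + (1/5)·22
     = 18/7

18/7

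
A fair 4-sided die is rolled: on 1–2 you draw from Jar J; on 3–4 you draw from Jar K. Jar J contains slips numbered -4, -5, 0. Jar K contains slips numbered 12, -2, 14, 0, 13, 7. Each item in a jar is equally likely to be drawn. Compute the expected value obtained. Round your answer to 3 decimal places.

2.167

E[X | Jar J] = (-4 − 5 + 0)/3 = -3
E[X | Jar K] = (12 − 2 + 14 + 0 + 13 + 7)/6 = 22/3
E[X] = (1/2)·(-3) + (1/2)·22/3 = 13/6 ≈ 2.167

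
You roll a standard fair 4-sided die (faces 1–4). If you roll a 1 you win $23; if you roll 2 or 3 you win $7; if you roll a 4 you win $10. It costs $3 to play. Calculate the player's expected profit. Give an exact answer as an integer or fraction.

E[payout] = (1/2)·7 + (1/4)·10 + (1/4)·23 = 47/4
Expected profit = 47/4 − 3 = 35/4

35/4 dollars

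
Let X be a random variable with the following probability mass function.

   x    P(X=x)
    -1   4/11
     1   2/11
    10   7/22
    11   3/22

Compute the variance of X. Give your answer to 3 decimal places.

28.614

E[X] = (4/11)·(-1) + (2/11)·1 + (7/22)·10 + (3/22)·11 = 9/2
E[X²] = (4/11)·1 + (2/11)·1 + (7/22)·100 + (3/22)·121 = 1075/22
Var(X) = 1075/22 − (9/2)² = 1259/44 ≈ 28.614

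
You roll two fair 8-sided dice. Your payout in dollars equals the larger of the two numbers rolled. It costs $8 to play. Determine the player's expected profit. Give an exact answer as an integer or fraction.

Distribution of the larger of the two numbers rolled: 1 w.p. 1/64, 2 w.p. 3/64, 3 w.p. 5/64, 4 w.p. 7/64, 5 w.p. 9/64, 6 w.p. 11/64, …
E[payout] = (1/64)·1 + (3/64)·2 + (5/64)·3 + (7/64)·4 + (9/64)·5 + (11/64)·6 + (13/64)·7 + (15/64)·8 = 93/16
Expected profit = 93/16 − 8 = -35/16

-35/16 dollars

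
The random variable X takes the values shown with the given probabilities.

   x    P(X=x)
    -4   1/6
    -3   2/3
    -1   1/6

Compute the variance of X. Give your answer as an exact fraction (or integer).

29/36

E[X] = (1/6)·(-4) + (2/3)·(-3) + (1/6)·(-1) = -17/6
E[X²] = (1/6)·16 + (2/3)·9 + (1/6)·1 = 53/6
Var(X) = 53/6 − (-17/6)² = 29/36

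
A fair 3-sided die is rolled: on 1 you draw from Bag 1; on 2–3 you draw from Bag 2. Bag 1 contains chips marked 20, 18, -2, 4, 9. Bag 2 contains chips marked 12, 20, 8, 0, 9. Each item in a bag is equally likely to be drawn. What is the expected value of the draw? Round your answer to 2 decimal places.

E[X | Bag 1] = (20 + 18 − 2 + 4 + 9)/5 = 49/5
E[X | Bag 2] = (12 + 20 + 8 + 0 + 9)/5 = 49/5
E[X] = (1/3)·49/5 + (2/3)·49/5 = 49/5 ≈ 9.80

9.80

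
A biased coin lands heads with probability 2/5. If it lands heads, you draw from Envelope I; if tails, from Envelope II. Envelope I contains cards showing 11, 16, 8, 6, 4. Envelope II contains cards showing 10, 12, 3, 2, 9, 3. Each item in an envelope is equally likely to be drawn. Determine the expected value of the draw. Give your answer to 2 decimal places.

7.50

E[X | Envelope I] = (11 + 16 + 8 + 6 + 4)/5 = 9
E[X | Envelope II] = (10 + 12 + 3 + 2 + 9 + 3)/6 = 13/2
E[X] = (2/5)·9 + (3/5)·13/2 = 15/2 ≈ 7.50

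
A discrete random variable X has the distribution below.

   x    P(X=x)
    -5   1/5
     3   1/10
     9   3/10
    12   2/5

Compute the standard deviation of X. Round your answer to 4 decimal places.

E[X] = 34/5, E[X²] = 439/5
Var(X) = E[X²] − (E[X])² = 439/5 − 1156/25 = 1039/25
SD(X) = √(1039/25) ≈ 6.4467

6.4467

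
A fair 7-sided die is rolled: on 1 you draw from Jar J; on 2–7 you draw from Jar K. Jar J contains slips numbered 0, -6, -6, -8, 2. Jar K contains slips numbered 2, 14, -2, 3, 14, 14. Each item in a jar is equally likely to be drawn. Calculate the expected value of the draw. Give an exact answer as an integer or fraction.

207/35

E[X | Jar J] = (0 − 6 − 6 − 8 + 2)/5 = -18/5
E[X | Jar K] = (2 + 14 − 2 + 3 + 14 + 14)/6 = 15/2
E[X] = (1/7)·(-18/5) + (6/7)·15/2 = 207/35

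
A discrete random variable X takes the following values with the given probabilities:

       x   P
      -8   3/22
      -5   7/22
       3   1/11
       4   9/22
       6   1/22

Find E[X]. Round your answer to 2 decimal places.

E[X] = (3/22)·(-8) + (7/22)·(-5) + (1/11)·3 + (9/22)·4 + (1/22)·6
     = -1/2 ≈ -0.50

-0.50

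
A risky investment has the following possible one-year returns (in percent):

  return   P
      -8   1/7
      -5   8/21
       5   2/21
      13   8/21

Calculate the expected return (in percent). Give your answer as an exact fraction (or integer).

50/21

E[X] = (1/7)·(-8) + (8/21)·(-5) + (2/21)·5 + (8/21)·13
     = 50/21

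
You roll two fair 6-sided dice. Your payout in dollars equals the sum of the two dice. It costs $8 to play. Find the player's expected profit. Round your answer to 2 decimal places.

Distribution of the sum of the two dice: 2 w.p. 1/36, 3 w.p. 1/18, 4 w.p. 1/12, 5 w.p. 1/9, 6 w.p. 5/36, 7 w.p. 1/6, …
E[payout] = (1/36)·2 + (1/18)·3 + (1/12)·4 + (1/9)·5 + (5/36)·6 + (1/6)·7 + (5/36)·8 + (1/9)·9 + (1/12)·10 + (1/18)·11 + (1/36)·12 = 7
Expected profit = 7 − 8 = -1 ≈ -$1.00

-$1.00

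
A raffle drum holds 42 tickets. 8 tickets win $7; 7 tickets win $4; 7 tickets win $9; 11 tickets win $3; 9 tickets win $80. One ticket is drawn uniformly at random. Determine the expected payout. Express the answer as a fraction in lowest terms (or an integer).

150/7 dollars

E[payout] = (8/42)·7 + (7/42)·4 + (7/42)·9 + (11/42)·3 + (9/42)·80 = 150/7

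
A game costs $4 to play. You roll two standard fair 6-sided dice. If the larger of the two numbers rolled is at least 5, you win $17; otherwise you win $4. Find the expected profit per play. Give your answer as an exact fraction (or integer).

E[payout] = (4/9)·4 + (5/9)·17 = 101/9
Expected profit = 101/9 − 4 = 65/9

65/9 dollars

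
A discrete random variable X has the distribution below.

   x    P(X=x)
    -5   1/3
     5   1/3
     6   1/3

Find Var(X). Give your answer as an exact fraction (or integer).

74/3

E[X] = (1/3)·(-5) + (1/3)·5 + (1/3)·6 = 2
E[X²] = (1/3)·25 + (1/3)·25 + (1/3)·36 = 86/3
Var(X) = 86/3 − (2)² = 74/3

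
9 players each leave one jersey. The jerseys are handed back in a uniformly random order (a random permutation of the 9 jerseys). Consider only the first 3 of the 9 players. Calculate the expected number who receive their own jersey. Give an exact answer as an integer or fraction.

1/3

Let Xᵢ = 1 if person i gets their own jersey. For each i, P(Xᵢ=1) = 1/9.
By linearity of expectation, E[X₁+…+X_3] = 3·(1/9) = 1/3.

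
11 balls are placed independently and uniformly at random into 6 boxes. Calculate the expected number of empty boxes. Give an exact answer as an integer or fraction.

Let Xⱼ=1 if box j is empty. P(Xⱼ=1) = ((6-1)/6)^11 = 48828125/362797056.
By linearity, E[#empty] = 6·48828125/362797056 = 48828125/60466176.

48828125/60466176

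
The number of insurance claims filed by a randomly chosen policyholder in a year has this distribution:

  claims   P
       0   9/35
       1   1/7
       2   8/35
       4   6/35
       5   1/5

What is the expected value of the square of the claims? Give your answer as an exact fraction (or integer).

E[X²] = (9/35)·0 + (1/7)·1 + (8/35)·4 + (6/35)·16 + (1/5)·25
     = 44/5

44/5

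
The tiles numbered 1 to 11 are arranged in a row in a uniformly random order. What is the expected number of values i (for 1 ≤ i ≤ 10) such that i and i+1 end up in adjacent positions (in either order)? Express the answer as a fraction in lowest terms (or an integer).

20/11

For each i ∈ {1,…,10}, let Xᵢ = 1 if i and i+1 are adjacent. P(Xᵢ=1) = 2·(11−1)!/11! = 2/11.
By linearity, E[ΣXᵢ] = (10)·(2/11) = 20/11.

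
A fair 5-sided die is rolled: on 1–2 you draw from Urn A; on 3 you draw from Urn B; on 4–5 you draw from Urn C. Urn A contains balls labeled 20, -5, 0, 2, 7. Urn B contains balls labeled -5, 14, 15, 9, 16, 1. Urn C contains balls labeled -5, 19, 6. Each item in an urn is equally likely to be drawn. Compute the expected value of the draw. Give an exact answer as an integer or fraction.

469/75

E[X | Urn A] = (20 − 5 + 0 + 2 + 7)/5 = 24/5
E[X | Urn B] = (-5 + 14 + 15 + 9 + 16 + 1)/6 = 25/3
E[X | Urn C] = (-5 + 19 + 6)/3 = 20/3
E[X] = (2/5)·24/5 + (1/5)·25/3 + (2/5)·20/3 = 469/75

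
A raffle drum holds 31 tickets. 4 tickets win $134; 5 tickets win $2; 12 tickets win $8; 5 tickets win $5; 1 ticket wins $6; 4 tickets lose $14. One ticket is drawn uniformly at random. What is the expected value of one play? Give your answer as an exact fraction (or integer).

E[payout] = (4/31)·134 + (5/31)·2 + (12/31)·8 + (5/31)·5 + (1/31)·6 + (4/31)·(-14) = 617/31

617/31 dollars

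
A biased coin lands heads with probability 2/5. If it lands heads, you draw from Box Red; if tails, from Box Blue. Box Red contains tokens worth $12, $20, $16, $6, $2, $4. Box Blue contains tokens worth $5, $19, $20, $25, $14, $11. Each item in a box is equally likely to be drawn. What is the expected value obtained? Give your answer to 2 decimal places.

E[X | Box Red] = (12 + 20 + 16 + 6 + 2 + 4)/6 = 10
E[X | Box Blue] = (5 + 19 + 20 + 25 + 14 + 11)/6 = 47/3
E[X] = (2/5)·10 + (3/5)·47/3 = 67/5 ≈ 13.40

$13.40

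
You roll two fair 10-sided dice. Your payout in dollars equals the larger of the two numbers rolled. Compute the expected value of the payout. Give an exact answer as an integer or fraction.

143/20 dollars

Distribution of the larger of the two numbers rolled: 1 w.p. 1/100, 2 w.p. 3/100, 3 w.p. 1/20, 4 w.p. 7/100, 5 w.p. 9/100, 6 w.p. 11/100, …
E[payout] = (1/100)·1 + (3/100)·2 + (1/20)·3 + (7/100)·4 + (9/100)·5 + (11/100)·6 + (13/100)·7 + (3/20)·8 + (17/100)·9 + (19/100)·10 = 143/20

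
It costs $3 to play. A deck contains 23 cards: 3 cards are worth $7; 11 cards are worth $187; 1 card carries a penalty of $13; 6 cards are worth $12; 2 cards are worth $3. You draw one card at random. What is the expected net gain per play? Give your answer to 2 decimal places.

E[payout] = (3/23)·7 + (11/23)·187 + (1/23)·(-13) + (6/23)·12 + (2/23)·3 = 2143/23
Expected profit = 2143/23 − 3 = 2074/23 ≈ $90.17

$90.17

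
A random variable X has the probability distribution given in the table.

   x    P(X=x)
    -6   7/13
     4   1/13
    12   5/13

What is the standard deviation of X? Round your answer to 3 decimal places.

E[X] = 22/13, E[X²] = 76
Var(X) = E[X²] − (E[X])² = 76 − 484/169 = 12360/169
SD(X) = √(12360/169) ≈ 8.552

8.552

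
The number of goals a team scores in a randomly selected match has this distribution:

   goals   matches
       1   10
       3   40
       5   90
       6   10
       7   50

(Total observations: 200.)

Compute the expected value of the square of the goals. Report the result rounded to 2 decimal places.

27.15

Total = 200, so P(goals=1) = 10/200, etc.
E[X²] = (1/20)·1 + (1/5)·9 + (9/20)·25 + (1/20)·36 + (1/4)·49
     = 543/20 ≈ 27.15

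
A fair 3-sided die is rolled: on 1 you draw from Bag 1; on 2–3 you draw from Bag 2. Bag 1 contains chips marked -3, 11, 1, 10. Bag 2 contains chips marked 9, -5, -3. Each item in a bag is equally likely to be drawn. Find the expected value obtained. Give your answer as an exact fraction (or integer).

E[X | Bag 1] = (-3 + 11 + 1 + 10)/4 = 19/4
E[X | Bag 2] = (9 − 5 − 3)/3 = 1/3
E[X] = (1/3)·19/4 + (2/3)·1/3 = 65/36

65/36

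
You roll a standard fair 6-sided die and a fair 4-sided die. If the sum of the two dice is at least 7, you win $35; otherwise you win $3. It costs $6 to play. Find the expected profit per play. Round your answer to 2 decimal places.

E[payout] = (7/12)·3 + (5/12)·35 = 49/3
Expected profit = 49/3 − 6 = 31/3 ≈ $10.33

$10.33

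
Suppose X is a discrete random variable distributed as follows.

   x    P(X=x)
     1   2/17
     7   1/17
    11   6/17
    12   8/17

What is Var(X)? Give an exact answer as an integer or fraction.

E[X] = (2/17)·1 + (1/17)·7 + (6/17)·11 + (8/17)·12 = 171/17
E[X²] = (2/17)·1 + (1/17)·49 + (6/17)·121 + (8/17)·144 = 1929/17
Var(X) = 1929/17 − (171/17)² = 3552/289

3552/289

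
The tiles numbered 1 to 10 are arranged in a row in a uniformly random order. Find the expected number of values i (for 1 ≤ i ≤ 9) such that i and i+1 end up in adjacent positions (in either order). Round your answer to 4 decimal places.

1.8000

For each i ∈ {1,…,9}, let Xᵢ = 1 if i and i+1 are adjacent. P(Xᵢ=1) = 2·(10−1)!/10! = 2/10.
By linearity, E[ΣXᵢ] = (9)·(2/10) = 9/5.
≈ 1.8000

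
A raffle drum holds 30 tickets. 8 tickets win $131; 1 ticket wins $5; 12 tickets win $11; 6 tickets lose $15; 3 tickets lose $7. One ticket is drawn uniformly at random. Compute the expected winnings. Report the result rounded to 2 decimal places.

$35.80

E[payout] = (8/30)·131 + (1/30)·5 + (12/30)·11 + (6/30)·(-15) + (3/30)·(-7) = 179/5
≈ $35.80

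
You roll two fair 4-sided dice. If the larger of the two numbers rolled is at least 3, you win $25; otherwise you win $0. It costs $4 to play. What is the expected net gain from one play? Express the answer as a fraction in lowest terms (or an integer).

59/4 dollars

E[payout] = (1/4)·0 + (3/4)·25 = 75/4
Expected profit = 75/4 − 4 = 59/4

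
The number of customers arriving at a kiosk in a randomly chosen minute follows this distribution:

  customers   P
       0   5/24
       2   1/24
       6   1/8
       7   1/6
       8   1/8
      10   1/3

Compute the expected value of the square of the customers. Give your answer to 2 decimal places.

54.17

E[X²] = (5/24)·0 + (1/24)·4 + (1/8)·36 + (1/6)·49 + (1/8)·64 + (1/3)·100
     = 325/6 ≈ 54.17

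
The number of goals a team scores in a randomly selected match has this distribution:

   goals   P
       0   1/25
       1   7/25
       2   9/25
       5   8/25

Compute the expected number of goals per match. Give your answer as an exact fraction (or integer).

E[X] = (1/25)·0 + (7/25)·1 + (9/25)·2 + (8/25)·5
     = 13/5

13/5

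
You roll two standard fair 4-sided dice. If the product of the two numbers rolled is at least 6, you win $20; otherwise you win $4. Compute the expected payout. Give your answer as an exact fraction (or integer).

$12

E[payout] = (1/2)·4 + (1/2)·20 = 12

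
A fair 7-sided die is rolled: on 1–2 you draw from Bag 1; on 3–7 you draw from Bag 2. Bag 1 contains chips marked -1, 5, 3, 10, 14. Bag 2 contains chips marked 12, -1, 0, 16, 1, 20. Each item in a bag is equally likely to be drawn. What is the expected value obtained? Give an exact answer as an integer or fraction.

E[X | Bag 1] = (-1 + 5 + 3 + 10 + 14)/5 = 31/5
E[X | Bag 2] = (12 − 1 + 0 + 16 + 1 + 20)/6 = 8
E[X] = (2/7)·31/5 + (5/7)·8 = 262/35

262/35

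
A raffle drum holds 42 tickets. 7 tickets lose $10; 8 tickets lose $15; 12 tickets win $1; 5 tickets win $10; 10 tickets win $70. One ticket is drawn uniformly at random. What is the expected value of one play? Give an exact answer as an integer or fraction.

E[payout] = (7/42)·(-10) + (8/42)·(-15) + (12/42)·1 + (5/42)·10 + (10/42)·70 = 286/21

286/21 dollars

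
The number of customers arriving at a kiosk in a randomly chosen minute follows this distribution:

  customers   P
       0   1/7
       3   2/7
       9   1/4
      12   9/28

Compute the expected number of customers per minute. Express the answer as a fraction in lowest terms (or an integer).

E[X] = (1/7)·0 + (2/7)·3 + (1/4)·9 + (9/28)·12
     = 195/28

195/28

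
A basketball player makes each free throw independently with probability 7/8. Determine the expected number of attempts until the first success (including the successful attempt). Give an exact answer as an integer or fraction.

8/7

For a geometric distribution, E[trials] = 1/p = 1/(7/8) = 8/7.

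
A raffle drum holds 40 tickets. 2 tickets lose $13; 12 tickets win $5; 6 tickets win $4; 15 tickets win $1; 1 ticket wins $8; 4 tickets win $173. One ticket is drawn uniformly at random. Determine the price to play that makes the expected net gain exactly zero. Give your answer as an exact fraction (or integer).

773/40 dollars

E[payout] = (2/40)·(-13) + (12/40)·5 + (6/40)·4 + (15/40)·1 + (1/40)·8 + (4/40)·173 = 773/40
Fair fee = E[payout] = 773/40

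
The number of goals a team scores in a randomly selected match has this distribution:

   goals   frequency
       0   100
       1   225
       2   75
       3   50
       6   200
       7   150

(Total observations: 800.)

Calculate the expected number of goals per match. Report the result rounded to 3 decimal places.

Total = 800, so P(goals=0) = 100/800, etc.
E[X] = (1/8)·0 + (9/32)·1 + (3/32)·2 + (1/16)·3 + (1/4)·6 + (3/16)·7
     = 111/32 ≈ 3.469

3.469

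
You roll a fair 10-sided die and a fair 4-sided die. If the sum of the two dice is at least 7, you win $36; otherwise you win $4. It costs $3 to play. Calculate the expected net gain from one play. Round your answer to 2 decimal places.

E[payout] = (7/20)·4 + (13/20)·36 = 124/5
Expected profit = 124/5 − 3 = 109/5 ≈ $21.80

$21.80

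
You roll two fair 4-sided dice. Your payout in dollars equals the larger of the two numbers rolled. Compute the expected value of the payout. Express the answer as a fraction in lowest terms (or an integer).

25/8 dollars

Distribution of the larger of the two numbers rolled: 1 w.p. 1/16, 2 w.p. 3/16, 3 w.p. 5/16, 4 w.p. 7/16
E[payout] = (1/16)·1 + (3/16)·2 + (5/16)·3 + (7/16)·4 = 25/8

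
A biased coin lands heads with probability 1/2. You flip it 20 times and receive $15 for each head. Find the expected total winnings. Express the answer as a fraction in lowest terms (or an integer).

$150

E[#heads] = 20·1/2 = 10 (linearity over flips).
E[winnings] = 15·10 = 150.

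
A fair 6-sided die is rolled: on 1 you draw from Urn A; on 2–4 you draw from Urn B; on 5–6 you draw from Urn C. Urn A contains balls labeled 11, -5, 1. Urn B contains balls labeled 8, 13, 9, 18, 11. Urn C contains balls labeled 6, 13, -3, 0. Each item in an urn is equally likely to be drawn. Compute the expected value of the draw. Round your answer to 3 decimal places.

E[X | Urn A] = (11 − 5 + 1)/3 = 7/3
E[X | Urn B] = (8 + 13 + 9 + 18 + 11)/5 = 59/5
E[X | Urn C] = (6 + 13 − 3 + 0)/4 = 4
E[X] = (1/6)·7/3 + (1/2)·59/5 + (1/3)·4 = 343/45 ≈ 7.622

7.622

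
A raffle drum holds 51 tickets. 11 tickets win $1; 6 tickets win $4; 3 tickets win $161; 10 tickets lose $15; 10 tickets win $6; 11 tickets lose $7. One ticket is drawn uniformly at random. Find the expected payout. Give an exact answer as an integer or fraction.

117/17 dollars

E[payout] = (11/51)·1 + (6/51)·4 + (3/51)·161 + (10/51)·(-15) + (10/51)·6 + (11/51)·(-7) = 117/17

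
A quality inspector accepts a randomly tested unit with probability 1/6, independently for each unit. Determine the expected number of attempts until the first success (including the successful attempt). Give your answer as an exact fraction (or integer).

6

For a geometric distribution, E[trials] = 1/p = 1/(1/6) = 6.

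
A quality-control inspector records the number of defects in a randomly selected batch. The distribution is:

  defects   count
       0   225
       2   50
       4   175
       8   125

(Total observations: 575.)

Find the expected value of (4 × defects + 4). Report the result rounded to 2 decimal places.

Total = 575, so P(defects=0) = 225/575, etc.
E[4x+4] = (9/23)·4 + (2/23)·12 + (7/23)·20 + (5/23)·36
     = 380/23 ≈ 16.52

16.52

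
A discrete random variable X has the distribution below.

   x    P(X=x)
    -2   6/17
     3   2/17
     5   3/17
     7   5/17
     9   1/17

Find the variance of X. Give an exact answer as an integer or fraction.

4722/289

E[X] = (6/17)·(-2) + (2/17)·3 + (3/17)·5 + (5/17)·7 + (1/17)·9 = 53/17
E[X²] = (6/17)·4 + (2/17)·9 + (3/17)·25 + (5/17)·49 + (1/17)·81 = 443/17
Var(X) = 443/17 − (53/17)² = 4722/289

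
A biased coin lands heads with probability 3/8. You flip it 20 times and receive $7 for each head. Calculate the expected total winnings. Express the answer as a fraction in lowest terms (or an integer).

105/2 dollars

E[#heads] = 20·3/8 = 15/2 (linearity over flips).
E[winnings] = 7·15/2 = 105/2.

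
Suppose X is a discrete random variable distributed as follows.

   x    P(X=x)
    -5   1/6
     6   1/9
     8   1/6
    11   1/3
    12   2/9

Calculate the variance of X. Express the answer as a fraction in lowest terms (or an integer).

E[X] = (1/6)·(-5) + (1/9)·6 + (1/6)·8 + (1/3)·11 + (2/9)·12 = 15/2
E[X²] = (1/6)·25 + (1/9)·36 + (1/6)·64 + (1/3)·121 + (2/9)·144 = 547/6
Var(X) = 547/6 − (15/2)² = 419/12

419/12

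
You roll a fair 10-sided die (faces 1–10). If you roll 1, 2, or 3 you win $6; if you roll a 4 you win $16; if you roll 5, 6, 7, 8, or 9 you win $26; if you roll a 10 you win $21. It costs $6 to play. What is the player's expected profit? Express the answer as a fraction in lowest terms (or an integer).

25/2 dollars

E[payout] = (3/10)·6 + (1/10)·16 + (1/10)·21 + (1/2)·26 = 37/2
Expected profit = 37/2 − 6 = 25/2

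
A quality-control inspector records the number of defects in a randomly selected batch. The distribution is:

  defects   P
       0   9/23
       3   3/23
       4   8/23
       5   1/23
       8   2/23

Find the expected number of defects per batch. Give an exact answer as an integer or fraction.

62/23

E[X] = (9/23)·0 + (3/23)·3 + (8/23)·4 + (1/23)·5 + (2/23)·8
     = 62/23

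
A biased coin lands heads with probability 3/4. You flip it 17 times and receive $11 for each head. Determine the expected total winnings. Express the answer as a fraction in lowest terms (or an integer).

E[#heads] = 17·3/4 = 51/4 (linearity over flips).
E[winnings] = 11·51/4 = 561/4.

561/4 dollars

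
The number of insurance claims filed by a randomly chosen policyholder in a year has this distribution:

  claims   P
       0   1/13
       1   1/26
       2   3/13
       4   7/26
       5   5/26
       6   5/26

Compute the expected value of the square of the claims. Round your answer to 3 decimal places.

17.000

E[X²] = (1/13)·0 + (1/26)·1 + (3/13)·4 + (7/26)·16 + (5/26)·25 + (5/26)·36
     = 17 ≈ 17.000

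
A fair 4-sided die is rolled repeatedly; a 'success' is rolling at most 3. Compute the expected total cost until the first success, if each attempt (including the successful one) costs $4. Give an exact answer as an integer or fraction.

16/3 dollars

E[#attempts] = 1/p = 4/3; E[cost] = 4·4/3 = 16/3.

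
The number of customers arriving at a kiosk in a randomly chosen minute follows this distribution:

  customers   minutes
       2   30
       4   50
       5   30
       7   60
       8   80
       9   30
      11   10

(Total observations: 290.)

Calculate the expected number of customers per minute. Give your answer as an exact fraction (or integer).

Total = 290, so P(customers=2) = 30/290, etc.
E[X] = (3/29)·2 + (5/29)·4 + (3/29)·5 + (6/29)·7 + (8/29)·8 + (3/29)·9 + (1/29)·11
     = 185/29

185/29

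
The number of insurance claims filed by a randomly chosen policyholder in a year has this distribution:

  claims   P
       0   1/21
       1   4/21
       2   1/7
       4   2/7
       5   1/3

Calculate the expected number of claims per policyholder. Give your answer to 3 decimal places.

3.286

E[X] = (1/21)·0 + (4/21)·1 + (1/7)·2 + (2/7)·4 + (1/3)·5
     = 23/7 ≈ 3.286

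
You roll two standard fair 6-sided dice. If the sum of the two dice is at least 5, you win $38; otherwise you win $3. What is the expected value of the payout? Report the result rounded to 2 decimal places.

$32.17

E[payout] = (1/6)·3 + (5/6)·38 = 193/6
≈ $32.17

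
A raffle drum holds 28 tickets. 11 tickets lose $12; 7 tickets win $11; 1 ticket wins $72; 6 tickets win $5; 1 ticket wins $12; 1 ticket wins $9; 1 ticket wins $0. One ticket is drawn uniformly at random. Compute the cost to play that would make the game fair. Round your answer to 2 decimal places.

$2.43

E[payout] = (11/28)·(-12) + (7/28)·11 + (1/28)·72 + (6/28)·5 + (1/28)·12 + (1/28)·9 + (1/28)·0 = 17/7
Fair fee = E[payout] = 17/7 ≈ $2.43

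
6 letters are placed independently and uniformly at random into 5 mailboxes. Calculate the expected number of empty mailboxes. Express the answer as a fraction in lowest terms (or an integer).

4096/3125

Let Xⱼ=1 if mailbox j is empty. P(Xⱼ=1) = ((5-1)/5)^6 = 4096/15625.
By linearity, E[#empty] = 5·4096/15625 = 4096/3125.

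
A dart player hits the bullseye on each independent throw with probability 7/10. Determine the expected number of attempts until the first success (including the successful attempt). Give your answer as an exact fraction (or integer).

10/7

For a geometric distribution, E[trials] = 1/p = 1/(7/10) = 10/7.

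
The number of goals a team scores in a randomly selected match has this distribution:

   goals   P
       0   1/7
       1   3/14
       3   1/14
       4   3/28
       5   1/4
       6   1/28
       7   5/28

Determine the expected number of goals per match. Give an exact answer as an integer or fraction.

E[X] = (1/7)·0 + (3/14)·1 + (1/14)·3 + (3/28)·4 + (1/4)·5 + (1/28)·6 + (5/28)·7
     = 25/7

25/7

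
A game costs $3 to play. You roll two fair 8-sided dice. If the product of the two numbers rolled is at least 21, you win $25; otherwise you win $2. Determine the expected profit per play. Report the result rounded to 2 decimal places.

$8.34

E[payout] = (19/32)·2 + (13/32)·25 = 363/32
Expected profit = 363/32 − 3 = 267/32 ≈ $8.34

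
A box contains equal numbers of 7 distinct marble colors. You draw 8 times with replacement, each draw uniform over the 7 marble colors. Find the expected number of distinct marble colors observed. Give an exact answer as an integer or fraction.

Let Xⱼ=1 if type j appears at least once. P(Xⱼ=1) = 1 − ((7−1)/7)^8 = 4085185/5764801.
E[#distinct] = 7·4085185/5764801 = 4085185/823543.

4085185/823543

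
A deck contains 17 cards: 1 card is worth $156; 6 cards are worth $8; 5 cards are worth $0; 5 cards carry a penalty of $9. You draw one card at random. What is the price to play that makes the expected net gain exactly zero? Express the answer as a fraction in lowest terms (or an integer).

E[payout] = (1/17)·156 + (6/17)·8 + (5/17)·0 + (5/17)·(-9) = 159/17
Fair fee = E[payout] = 159/17

159/17 dollars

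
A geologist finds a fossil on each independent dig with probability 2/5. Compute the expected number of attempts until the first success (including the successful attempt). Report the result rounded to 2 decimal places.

2.50

For a geometric distribution, E[trials] = 1/p = 1/(2/5) = 5/2.
≈ 2.50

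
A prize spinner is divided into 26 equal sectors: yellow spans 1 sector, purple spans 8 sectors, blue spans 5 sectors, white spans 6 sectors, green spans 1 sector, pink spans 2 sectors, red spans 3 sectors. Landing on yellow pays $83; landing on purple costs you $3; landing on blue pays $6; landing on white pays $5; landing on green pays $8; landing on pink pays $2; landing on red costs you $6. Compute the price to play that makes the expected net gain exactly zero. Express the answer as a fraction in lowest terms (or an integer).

E[payout] = (1/26)·83 + (8/26)·(-3) + (5/26)·6 + (6/26)·5 + (1/26)·8 + (2/26)·2 + (3/26)·(-6) = 113/26
Fair fee = E[payout] = 113/26

113/26 dollars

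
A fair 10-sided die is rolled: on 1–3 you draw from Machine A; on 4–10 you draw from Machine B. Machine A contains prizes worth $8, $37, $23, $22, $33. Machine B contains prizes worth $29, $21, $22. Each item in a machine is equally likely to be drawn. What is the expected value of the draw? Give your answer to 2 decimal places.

E[X | Machine A] = (8 + 37 + 23 + 22 + 33)/5 = 123/5
E[X | Machine B] = (29 + 21 + 22)/3 = 24
E[X] = (3/10)·123/5 + (7/10)·24 = 1209/50 ≈ 24.18

$24.18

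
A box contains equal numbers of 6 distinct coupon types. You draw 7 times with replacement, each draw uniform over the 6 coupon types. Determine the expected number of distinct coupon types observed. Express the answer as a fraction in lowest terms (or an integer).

Let Xⱼ=1 if type j appears at least once. P(Xⱼ=1) = 1 − ((6−1)/6)^7 = 201811/279936.
E[#distinct] = 6·201811/279936 = 201811/46656.

201811/46656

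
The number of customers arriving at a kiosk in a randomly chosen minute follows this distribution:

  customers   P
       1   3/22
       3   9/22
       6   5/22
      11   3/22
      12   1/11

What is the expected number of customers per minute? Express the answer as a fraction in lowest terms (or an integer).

E[X] = (3/22)·1 + (9/22)·3 + (5/22)·6 + (3/22)·11 + (1/11)·12
     = 117/22

117/22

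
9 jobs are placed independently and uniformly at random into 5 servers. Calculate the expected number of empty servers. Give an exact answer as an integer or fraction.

Let Xⱼ=1 if server j is empty. P(Xⱼ=1) = ((5-1)/5)^9 = 262144/1953125.
By linearity, E[#empty] = 5·262144/1953125 = 262144/390625.

262144/390625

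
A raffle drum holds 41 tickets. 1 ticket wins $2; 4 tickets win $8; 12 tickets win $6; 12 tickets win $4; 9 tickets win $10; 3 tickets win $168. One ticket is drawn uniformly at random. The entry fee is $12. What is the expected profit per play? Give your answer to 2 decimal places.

E[payout] = (1/41)·2 + (4/41)·8 + (12/41)·6 + (12/41)·4 + (9/41)·10 + (3/41)·168 = 748/41
Expected profit = 748/41 − 12 = 256/41 ≈ $6.24

$6.24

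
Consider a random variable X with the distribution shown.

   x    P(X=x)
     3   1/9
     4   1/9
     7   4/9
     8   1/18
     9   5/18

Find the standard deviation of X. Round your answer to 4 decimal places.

1.9791

E[X] = 41/6, E[X²] = 911/18
Var(X) = E[X²] − (E[X])² = 911/18 − 1681/36 = 47/12
SD(X) = √(47/12) ≈ 1.9791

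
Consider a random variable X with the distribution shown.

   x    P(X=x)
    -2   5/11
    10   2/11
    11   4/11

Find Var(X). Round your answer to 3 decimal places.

E[X] = (5/11)·(-2) + (2/11)·10 + (4/11)·11 = 54/11
E[X²] = (5/11)·4 + (2/11)·100 + (4/11)·121 = 64
Var(X) = 64 − (54/11)² = 4828/121 ≈ 39.901

39.901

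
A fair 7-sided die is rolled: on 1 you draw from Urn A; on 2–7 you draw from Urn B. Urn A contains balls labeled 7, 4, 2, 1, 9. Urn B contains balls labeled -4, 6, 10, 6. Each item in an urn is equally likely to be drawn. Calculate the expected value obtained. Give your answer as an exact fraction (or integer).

158/35

E[X | Urn A] = (7 + 4 + 2 + 1 + 9)/5 = 23/5
E[X | Urn B] = (-4 + 6 + 10 + 6)/4 = 9/2
E[X] = (1/7)·23/5 + (6/7)·9/2 = 158/35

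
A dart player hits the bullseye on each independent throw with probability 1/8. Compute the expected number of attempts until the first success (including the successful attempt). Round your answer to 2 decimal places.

For a geometric distribution, E[trials] = 1/p = 1/(1/8) = 8.
≈ 8.00

8.00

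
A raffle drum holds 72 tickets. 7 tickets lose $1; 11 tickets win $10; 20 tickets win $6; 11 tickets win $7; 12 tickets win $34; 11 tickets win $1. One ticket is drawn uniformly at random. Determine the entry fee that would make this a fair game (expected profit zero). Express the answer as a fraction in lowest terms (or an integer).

E[payout] = (7/72)·(-1) + (11/72)·10 + (20/72)·6 + (11/72)·7 + (12/72)·34 + (11/72)·1 = 719/72
Fair fee = E[payout] = 719/72

719/72 dollars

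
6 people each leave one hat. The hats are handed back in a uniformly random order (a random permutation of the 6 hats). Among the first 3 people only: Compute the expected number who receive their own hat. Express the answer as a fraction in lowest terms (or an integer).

Let Xᵢ = 1 if person i gets their own hat. For each i, P(Xᵢ=1) = 1/6.
By linearity of expectation, E[X₁+…+X_3] = 3·(1/6) = 1/2.

1/2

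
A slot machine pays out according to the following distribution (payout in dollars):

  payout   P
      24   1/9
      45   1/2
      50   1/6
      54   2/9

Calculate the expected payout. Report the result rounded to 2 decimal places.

E[X] = (1/9)·24 + (1/2)·45 + (1/6)·50 + (2/9)·54
     = 91/2 ≈ 45.50

$45.50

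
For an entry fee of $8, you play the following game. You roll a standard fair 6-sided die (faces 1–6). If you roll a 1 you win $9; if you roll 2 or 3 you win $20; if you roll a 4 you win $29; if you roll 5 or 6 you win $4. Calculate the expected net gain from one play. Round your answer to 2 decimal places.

$6.33

E[payout] = (1/3)·4 + (1/6)·9 + (1/3)·20 + (1/6)·29 = 43/3
Expected profit = 43/3 − 8 = 19/3 ≈ $6.33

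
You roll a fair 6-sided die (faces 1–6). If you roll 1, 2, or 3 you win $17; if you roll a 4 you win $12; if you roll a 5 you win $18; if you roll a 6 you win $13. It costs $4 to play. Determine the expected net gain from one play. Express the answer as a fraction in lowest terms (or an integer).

35/3 dollars

E[payout] = (1/6)·12 + (1/6)·13 + (1/2)·17 + (1/6)·18 = 47/3
Expected profit = 47/3 − 4 = 35/3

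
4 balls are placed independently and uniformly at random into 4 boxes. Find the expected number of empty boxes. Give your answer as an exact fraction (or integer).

81/64

Let Xⱼ=1 if box j is empty. P(Xⱼ=1) = ((4-1)/4)^4 = 81/256.
By linearity, E[#empty] = 4·81/256 = 81/64.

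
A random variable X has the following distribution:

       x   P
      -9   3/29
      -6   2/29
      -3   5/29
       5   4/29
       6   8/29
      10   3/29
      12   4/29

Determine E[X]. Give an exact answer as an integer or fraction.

E[X] = (3/29)·(-9) + (2/29)·(-6) + (5/29)·(-3) + (4/29)·5 + (8/29)·6 + (3/29)·10 + (4/29)·12
     = 92/29

92/29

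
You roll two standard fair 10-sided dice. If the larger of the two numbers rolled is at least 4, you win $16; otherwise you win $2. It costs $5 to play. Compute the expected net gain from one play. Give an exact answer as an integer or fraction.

E[payout] = (9/100)·2 + (91/100)·16 = 737/50
Expected profit = 737/50 − 5 = 487/50

487/50 dollars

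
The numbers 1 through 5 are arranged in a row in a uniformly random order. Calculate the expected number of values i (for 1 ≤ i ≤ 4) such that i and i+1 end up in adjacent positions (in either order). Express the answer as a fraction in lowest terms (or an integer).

For each i ∈ {1,…,4}, let Xᵢ = 1 if i and i+1 are adjacent. P(Xᵢ=1) = 2·(5−1)!/5! = 2/5.
By linearity, E[ΣXᵢ] = (4)·(2/5) = 8/5.

8/5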